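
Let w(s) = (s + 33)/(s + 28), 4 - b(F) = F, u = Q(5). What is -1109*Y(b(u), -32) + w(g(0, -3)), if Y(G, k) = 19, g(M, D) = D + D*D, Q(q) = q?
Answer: -716375/34 ≈ -21070.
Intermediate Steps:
g(M, D) = D + D**2
u = 5
b(F) = 4 - F
w(s) = (33 + s)/(28 + s)
-1109*Y(b(u), -32) + w(g(0, -3)) = -1109*19 + (33 - 3*(1 - 3))/(28 - 3*(1 - 3)) = -21071 + (33 - 3*(-2))/(28 - 3*(-2)) = -21071 + (33 + 6)/(28 + 6) = -21071 + 39/34 = -716375/34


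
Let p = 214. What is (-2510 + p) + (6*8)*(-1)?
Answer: -2344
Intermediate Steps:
(-2510 + p) + (6*8)*(-1) = (-2510 + 214) + (6*8)*(-1) = -2296 + 48*(-1) = -2296 - 48 = -2344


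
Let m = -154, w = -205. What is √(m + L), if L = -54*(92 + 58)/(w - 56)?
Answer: I*√103414/29 ≈ 11.089*I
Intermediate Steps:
L = 900/29 (L = -54*(92 + 58)/(-205 - 56) = -54/((-261/150)) = -54/((-261*1/150)) = -54/(-87/50) = -54*(-50/87) = 900/29 ≈ 31.034)
√(m + L) = √(-154 + 900/29) = √(-3566/29) = I*√103414/29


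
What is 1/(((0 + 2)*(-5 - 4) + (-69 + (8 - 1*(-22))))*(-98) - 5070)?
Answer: 1/516 ≈ 0.0019380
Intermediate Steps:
1/(((0 + 2)*(-5 - 4) + (-69 + (8 - 1*(-22))))*(-98) - 5070) = 1/((2*(-9) + (-69 + (8 + 22)))*(-98) - 5070) = 1/((-18 + (-69 + 30))*(-98) - 5070) = 1/((-18 - 39)*(-98) - 5070) = 1/(-57*(-98) - 5070) = 1/(5586 - 5070) = 1/516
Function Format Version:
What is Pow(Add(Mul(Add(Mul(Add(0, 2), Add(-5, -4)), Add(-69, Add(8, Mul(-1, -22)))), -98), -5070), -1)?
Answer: Rational(1, 516) ≈ 0.0019380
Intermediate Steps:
Pow(Add(Mul(Add(Mul(Add(0, 2), Add(-5, -4)), Add(-69, Add(8, Mul(-1, -22)))), -98), -5070), -1) = Pow(Add(Mul(Add(Mul(2, -9), Add(-69, Add(8, 22))), -98), -5070), -1) = Pow(Add(Mul(Add(-18, Add(-69, 30)), -98), -5070), -1) = Pow(Add(Mul(Add(-18, -39), -98), -5070), -1) = Pow(Add(Mul(-57, -98), -5070), -1) = Pow(Add(5586, -5070), -1) = Pow(516, -1) = Rational(1, 516)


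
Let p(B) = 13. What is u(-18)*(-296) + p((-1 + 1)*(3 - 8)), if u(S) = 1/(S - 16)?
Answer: 369/17 ≈ 21.706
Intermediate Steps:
u(S) = 1/(-16 + S)
u(-18)*(-296) + p((-1 + 1)*(3 - 8)) = -296/(-16 - 18) + 13 = -296/(-34) + 13 = -1/34*(-296) + 13 = 148/17 + 13 = 369/17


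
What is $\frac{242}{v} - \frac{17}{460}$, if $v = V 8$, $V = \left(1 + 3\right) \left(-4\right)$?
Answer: $- \frac{14187}{7360} \approx -1.9276$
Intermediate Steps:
$V = -16$ ($V = 4 \left(-4\right) = -16$)
$v = -128$ ($v = \left(-16\right) 8 = -128$)
$\frac{242}{v} - \frac{17}{460} = \frac{242}{-128} - \frac{17}{460} = 242 \left(- \frac{1}{128}\right) - \frac{17}{460} = - \frac{121}{64} - \frac{17}{460} = - \frac{14187}{7360}$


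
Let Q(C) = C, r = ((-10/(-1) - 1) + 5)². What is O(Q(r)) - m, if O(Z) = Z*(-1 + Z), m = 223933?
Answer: -185713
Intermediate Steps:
r = 196 (r = ((-10*(-1) - 1) + 5)² = ((-5*(-2) - 1) + 5)² = ((10 - 1) + 5)² = (9 + 5)² = 14² = 196)
O(Q(r)) - m = 196*(-1 + 196) - 1*223933 = 196*195 - 223933 = 38220 - 223933 = -185713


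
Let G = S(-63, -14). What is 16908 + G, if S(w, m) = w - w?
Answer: 16908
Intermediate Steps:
S(w, m) = 0
G = 0
16908 + G = 16908 + 0 = 16908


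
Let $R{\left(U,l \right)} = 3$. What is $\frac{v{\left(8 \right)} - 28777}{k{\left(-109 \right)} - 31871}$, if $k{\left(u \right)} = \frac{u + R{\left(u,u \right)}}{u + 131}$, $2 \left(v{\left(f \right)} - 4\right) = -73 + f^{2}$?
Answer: $\frac{211035}{233756} \approx 0.9028$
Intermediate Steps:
$v{\left(f \right)} = - \frac{65}{2} + \frac{f^{2}}{2}$ ($v{\left(f \right)} = 4 + \frac{-73 + f^{2}}{2} = 4 + \left(- \frac{73}{2} + \frac{f^{2}}{2}\right) = - \frac{65}{2} + \frac{f^{2}}{2}$)
$k{\left(u \right)} = \frac{3 + u}{131 + u}$ ($k{\left(u \right)} = \frac{u + 3}{u + 131} = \frac{3 + u}{131 + u}$)
$\frac{v{\left(8 \right)} - 28777}{k{\left(-109 \right)} - 31871} = \frac{\left(- \frac{65}{2} + \frac{8^{2}}{2}\right) - 28777}{\frac{3 - 109}{131 - 109} - 31871} = \frac{\left(- \frac{65}{2} + \frac{1}{2} \cdot 64\right) - 28777}{\frac{1}{22} \left(-106\right) - 31871} = \frac{\left(- \frac{65}{2} + 32\right) - 28777}{\frac{1}{22} \left(-106\right) - 31871} = \frac{- \frac{1}{2} - 28777}{- \frac{53}{11} - 31871} = - \frac{57555}{2 \left(- \frac{350634}{11}\right)} = \left(- \frac{57555}{2}\right) \left(- \frac{11}{350634}\right) = \frac{211035}{233756}$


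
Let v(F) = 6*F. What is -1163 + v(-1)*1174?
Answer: -8207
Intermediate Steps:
-1163 + v(-1)*1174 = -1163 + (6*(-1))*1174 = -1163 - 6*1174 = -1163 - 7044 = -8207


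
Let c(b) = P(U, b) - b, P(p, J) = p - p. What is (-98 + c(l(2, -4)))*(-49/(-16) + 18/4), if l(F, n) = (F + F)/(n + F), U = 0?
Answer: -726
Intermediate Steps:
P(p, J) = 0
l(F, n) = 2*F/(F + n) (l(F, n) = (2*F)/(F + n) = 2*F/(F + n))
c(b) = -b (c(b) = 0 - b = -b)
(-98 + c(l(2, -4)))*(-49/(-16) + 18/4) = (-98 - 2*2/(2 - 4))*(-49/(-16) + 18/4) = (-98 - 2*2/(-2))*(-49*(-1/16) + 18*(¼)) = (-98 - 2*2*(-1)/2)*(49/16 + 9/2) = (-98 - 1*(-2))*(121/16) = (-98 + 2)*(121/16) = -96*121/16 = -726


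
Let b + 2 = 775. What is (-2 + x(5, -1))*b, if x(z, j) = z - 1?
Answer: 1546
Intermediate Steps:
b = 773 (b = -2 + 775 = 773)
x(z, j) = -1 + z
(-2 + x(5, -1))*b = (-2 + (-1 + 5))*773 = (-2 + 4)*773 = 2*773 = 1546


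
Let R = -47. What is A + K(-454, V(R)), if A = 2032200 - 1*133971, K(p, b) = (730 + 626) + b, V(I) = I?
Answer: 1899538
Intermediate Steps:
K(p, b) = 1356 + b
A = 1898229 (A = 2032200 - 133971 = 1898229)
A + K(-454, V(R)) = 1898229 + (1356 - 47) = 1898229 + 1309 = 1899538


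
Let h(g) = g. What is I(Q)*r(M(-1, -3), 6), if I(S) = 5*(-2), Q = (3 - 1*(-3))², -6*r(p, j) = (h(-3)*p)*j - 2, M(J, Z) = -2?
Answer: 170/3 ≈ 56.667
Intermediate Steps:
r(p, j) = ⅓ + j*p/2 (r(p, j) = -((-3*p)*j - 2)/6 = -(-3*j*p - 2)/6 = -(-2 - 3*j*p)/6 = ⅓ + j*p/2)
Q = 36 (Q = (3 + 3)² = 6² = 36)
I(S) = -10
I(Q)*r(M(-1, -3), 6) = -10*(⅓ + (½)*6*(-2)) = -10*(⅓ - 6) = -10*(-17/3) = 170/3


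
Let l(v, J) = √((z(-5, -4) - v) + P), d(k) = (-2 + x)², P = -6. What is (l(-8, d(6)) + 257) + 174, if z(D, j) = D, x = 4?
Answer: 431 + I*√3 ≈ 431.0 + 1.732*I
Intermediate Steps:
d(k) = 4 (d(k) = (-2 + 4)² = 2² = 4)
l(v, J) = √(-11 - v) (l(v, J) = √((-5 - v) - 6) = √(-11 - v))
(l(-8, d(6)) + 257) + 174 = (√(-11 - 1*(-8)) + 257) + 174 = (√(-11 + 8) + 257) + 174 = (√(-3) + 257) + 174 = (I*√3 + 257) + 174 = (257 + I*√3) + 174 = 431 + I*√3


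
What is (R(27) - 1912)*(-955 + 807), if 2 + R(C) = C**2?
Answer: 175380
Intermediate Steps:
R(C) = -2 + C**2
(R(27) - 1912)*(-955 + 807) = ((-2 + 27**2) - 1912)*(-955 + 807) = ((-2 + 729) - 1912)*(-148) = (727 - 1912)*(-148) = -1185*(-148) = 175380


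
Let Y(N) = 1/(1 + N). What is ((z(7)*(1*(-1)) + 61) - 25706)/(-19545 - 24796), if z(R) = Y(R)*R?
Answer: 205167/354728 ≈ 0.57838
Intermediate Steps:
z(R) = R/(1 + R)
((z(7)*(1*(-1)) + 61) - 25706)/(-19545 - 24796) = (((7/(1 + 7))*(1*(-1)) + 61) - 25706)/(-19545 - 24796) = (((7/8)*(-1) + 61) - 25706)/(-44341) = (((7*(⅛))*(-1) + 61) - 25706)*(-1/44341) = (((7/8)*(-1) + 61) - 25706)*(-1/44341) = ((-7/8 + 61) - 25706)*(-1/44341) = (481/8 - 25706)*(-1/44341) = -205167/8*(-1/44341) = 205167/354728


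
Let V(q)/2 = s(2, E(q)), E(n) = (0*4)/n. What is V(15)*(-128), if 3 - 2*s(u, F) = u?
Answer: -128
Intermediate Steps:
E(n) = 0 (E(n) = 0/n = 0)
s(u, F) = 3/2 - u/2
V(q) = 1 (V(q) = 2*(3/2 - ½*2) = 2*(3/2 - 1) = 2*(½) = 1)
V(15)*(-128) = 1*(-128) = -128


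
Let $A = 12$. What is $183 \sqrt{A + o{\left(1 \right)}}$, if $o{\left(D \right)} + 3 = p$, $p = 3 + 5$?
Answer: $183 \sqrt{17} \approx 754.53$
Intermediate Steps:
$p = 8$
$o{\left(D \right)} = 5$ ($o{\left(D \right)} = -3 + 8 = 5$)
$183 \sqrt{A + o{\left(1 \right)}} = 183 \sqrt{12 + 5} = 183 \sqrt{17}$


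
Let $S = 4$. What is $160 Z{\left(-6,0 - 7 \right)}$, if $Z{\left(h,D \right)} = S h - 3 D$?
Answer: $-480$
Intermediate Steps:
$Z{\left(h,D \right)} = - 3 D + 4 h$ ($Z{\left(h,D \right)} = 4 h - 3 D = - 3 D + 4 h$)
$160 Z{\left(-6,0 - 7 \right)} = 160 \left(- 3 \left(0 - 7\right) + 4 \left(-6\right)\right) = 160 \left(- 3 \left(0 - 7\right) - 24\right) = 160 \left(\left(-3\right) \left(-7\right) - 24\right) = 160 \left(21 - 24\right) = 160 \left(-3\right) = -480$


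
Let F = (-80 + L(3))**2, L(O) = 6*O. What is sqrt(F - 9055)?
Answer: 3*I*sqrt(579) ≈ 72.187*I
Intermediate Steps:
F = 3844 (F = (-80 + 6*3)**2 = (-80 + 18)**2 = (-62)**2 = 3844)
sqrt(F - 9055) = sqrt(3844 - 9055) = sqrt(-5211) = 3*I*sqrt(579)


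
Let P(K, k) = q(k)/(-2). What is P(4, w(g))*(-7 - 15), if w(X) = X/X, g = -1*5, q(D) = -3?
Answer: -33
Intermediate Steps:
g = -5
w(X) = 1
P(K, k) = 3/2 (P(K, k) = -3/(-2) = -3*(-½) = 3/2)
P(4, w(g))*(-7 - 15) = 3*(-7 - 15)/2 = (3/2)*(-22) = -33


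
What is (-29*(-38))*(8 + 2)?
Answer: 11020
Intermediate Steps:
(-29*(-38))*(8 + 2) = 1102*10 = 11020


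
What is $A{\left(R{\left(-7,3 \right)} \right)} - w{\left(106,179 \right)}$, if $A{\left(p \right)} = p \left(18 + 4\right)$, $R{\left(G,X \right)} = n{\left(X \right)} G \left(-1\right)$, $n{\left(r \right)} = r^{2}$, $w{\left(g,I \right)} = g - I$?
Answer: $1459$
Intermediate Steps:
$R{\left(G,X \right)} = - G X^{2}$ ($R{\left(G,X \right)} = X^{2} G \left(-1\right) = G X^{2} \left(-1\right) = - G X^{2}$)
$A{\left(p \right)} = 22 p$ ($A{\left(p \right)} = p 22 = 22 p$)
$A{\left(R{\left(-7,3 \right)} \right)} - w{\left(106,179 \right)} = 22 \left(\left(-1\right) \left(-7\right) 3^{2}\right) - \left(106 - 179\right) = 22 \left(\left(-1\right) \left(-7\right) 9\right) - \left(106 - 179\right) = 22 \cdot 63 - -73 = 1386 + 73 = 1459$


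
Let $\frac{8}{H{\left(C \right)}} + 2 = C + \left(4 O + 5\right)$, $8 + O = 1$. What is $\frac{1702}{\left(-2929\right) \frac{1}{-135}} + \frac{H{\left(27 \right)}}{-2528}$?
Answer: $\frac{145211711}{1851128} \approx 78.445$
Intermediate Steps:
$O = -7$ ($O = -8 + 1 = -7$)
$H{\left(C \right)} = \frac{8}{-25 + C}$ ($H{\left(C \right)} = \frac{8}{-2 + \left(C + \left(4 \left(-7\right) + 5\right)\right)} = \frac{8}{-2 + \left(C + \left(-28 + 5\right)\right)} = \frac{8}{-2 + \left(C - 23\right)} = \frac{8}{-2 + \left(-23 + C\right)} = \frac{8}{-25 + C}$)
$\frac{1702}{\left(-2929\right) \frac{1}{-135}} + \frac{H{\left(27 \right)}}{-2528} = \frac{1702}{\left(-2929\right) \frac{1}{-135}} + \frac{8 \frac{1}{-25 + 27}}{-2528} = \frac{1702}{\left(-2929\right) \left(- \frac{1}{135}\right)} + \frac{8}{2} \left(- \frac{1}{2528}\right) = \frac{1702}{\frac{2929}{135}} + 8 \cdot \frac{1}{2} \left(- \frac{1}{2528}\right) = 1702 \cdot \frac{135}{2929} + 4 \left(- \frac{1}{2528}\right) = \frac{229770}{2929} - \frac{1}{632} = \frac{145211711}{1851128}$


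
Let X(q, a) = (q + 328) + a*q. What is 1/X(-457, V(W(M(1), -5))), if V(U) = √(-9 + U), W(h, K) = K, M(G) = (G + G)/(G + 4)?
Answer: I/(-129*I + 457*√14) ≈ -4.387e-5 + 0.00058151*I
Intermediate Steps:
M(G) = 2*G/(4 + G) (M(G) = (2*G)/(4 + G) = 2*G/(4 + G))
X(q, a) = 328 + q + a*q (X(q, a) = (328 + q) + a*q = 328 + q + a*q)
1/X(-457, V(W(M(1), -5))) = 1/(328 - 457 + √(-9 - 5)*(-457)) = 1/(328 - 457 + √(-14)*(-457)) = 1/(328 - 457 + (I*√14)*(-457)) = 1/(328 - 457 - 457*I*√14) = 1/(-129 - 457*I*√14)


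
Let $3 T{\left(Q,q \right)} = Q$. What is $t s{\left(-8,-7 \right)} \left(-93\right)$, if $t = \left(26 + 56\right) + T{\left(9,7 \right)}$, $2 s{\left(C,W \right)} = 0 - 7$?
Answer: $\frac{55335}{2} \approx 27668.0$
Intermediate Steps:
$s{\left(C,W \right)} = - \frac{7}{2}$ ($s{\left(C,W \right)} = \frac{0 - 7}{2} = \frac{1}{2} \left(-7\right) = - \frac{7}{2}$)
$T{\left(Q,q \right)} = \frac{Q}{3}$
$t = 85$ ($t = \left(26 + 56\right) + \frac{1}{3} \cdot 9 = 82 + 3 = 85$)
$t s{\left(-8,-7 \right)} \left(-93\right) = 85 \left(- \frac{7}{2}\right) \left(-93\right) = \left(- \frac{595}{2}\right) \left(-93\right) = \frac{55335}{2}$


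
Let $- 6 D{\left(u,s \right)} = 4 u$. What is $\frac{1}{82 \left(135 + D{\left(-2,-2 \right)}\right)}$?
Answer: $\frac{3}{33538} \approx 8.9451 \cdot 10^{-5}$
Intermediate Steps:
$D{\left(u,s \right)} = - \frac{2 u}{3}$ ($D{\left(u,s \right)} = - \frac{4 u}{6} = - \frac{2 u}{3}$)
$\frac{1}{82 \left(135 + D{\left(-2,-2 \right)}\right)} = \frac{1}{82 \left(135 - - \frac{4}{3}\right)} = \frac{1}{82 \left(135 + \frac{4}{3}\right)} = \frac{1}{82 \cdot \frac{409}{3}} = \frac{1}{\frac{33538}{3}} = \frac{3}{33538}$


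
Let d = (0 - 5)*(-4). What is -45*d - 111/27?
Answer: -8137/9 ≈ -904.11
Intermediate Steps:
d = 20 (d = -5*(-4) = 20)
-45*d - 111/27 = -45*20 - 111/27 = -900 - 111*1/27 = -900 - 37/9 = -8137/9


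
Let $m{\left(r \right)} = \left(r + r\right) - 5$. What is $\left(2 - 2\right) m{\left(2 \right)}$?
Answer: $0$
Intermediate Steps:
$m{\left(r \right)} = -5 + 2 r$ ($m{\left(r \right)} = 2 r - 5 = -5 + 2 r$)
$\left(2 - 2\right) m{\left(2 \right)} = \left(2 - 2\right) \left(-5 + 2 \cdot 2\right) = 0 \left(-5 + 4\right) = 0 \left(-1\right) = 0$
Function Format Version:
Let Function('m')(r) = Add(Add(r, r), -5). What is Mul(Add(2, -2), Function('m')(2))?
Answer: 0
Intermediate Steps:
Function('m')(r) = Add(-5, Mul(2, r)) (Function('m')(r) = Add(Mul(2, r), -5) = Add(-5, Mul(2, r)))
Mul(Add(2, -2), Function('m')(2)) = Mul(Add(2, -2), Add(-5, Mul(2, 2))) = Mul(0, Add(-5, 4)) = Mul(0, -1) = 0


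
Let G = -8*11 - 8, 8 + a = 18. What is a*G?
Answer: -960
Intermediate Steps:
a = 10 (a = -8 + 18 = 10)
G = -96 (G = -88 - 8 = -96)
a*G = 10*(-96) = -960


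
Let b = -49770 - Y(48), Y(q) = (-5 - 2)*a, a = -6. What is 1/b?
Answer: -1/49812 ≈ -2.0075e-5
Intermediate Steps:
Y(q) = 42 (Y(q) = (-5 - 2)*(-6) = -7*(-6) = 42)
b = -49812 (b = -49770 - 1*42 = -49770 - 42 = -49812)
1/b = 1/(-49812) = -1/49812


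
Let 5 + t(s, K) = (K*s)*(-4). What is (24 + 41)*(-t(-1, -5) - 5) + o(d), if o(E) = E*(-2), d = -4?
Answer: 1308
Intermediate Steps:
t(s, K) = -5 - 4*K*s (t(s, K) = -5 + (K*s)*(-4) = -5 - 4*K*s)
o(E) = -2*E
(24 + 41)*(-t(-1, -5) - 5) + o(d) = (24 + 41)*(-(-5 - 4*(-5)*(-1)) - 5) - 2*(-4) = 65*(-(-5 - 20) - 5) + 8 = 65*(-1*(-25) - 5) + 8 = 65*(25 - 5) + 8 = 65*20 + 8 = 1300 + 8 = 1308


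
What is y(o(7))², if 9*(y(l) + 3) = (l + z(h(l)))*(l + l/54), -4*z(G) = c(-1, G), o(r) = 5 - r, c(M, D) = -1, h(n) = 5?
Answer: 6405961/944784 ≈ 6.7803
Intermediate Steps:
z(G) = ¼ (z(G) = -¼*(-1) = ¼)
y(l) = -3 + 55*l*(¼ + l)/486 (y(l) = -3 + ((l + ¼)*(l + l/54))/9 = -3 + ((¼ + l)*(l + l*(1/54)))/9 = -3 + ((¼ + l)*(l + l/54))/9 = -3 + ((¼ + l)*(55*l/54))/9 = -3 + (55*l*(¼ + l)/54)/9 = -3 + 55*l*(¼ + l)/486)
y(o(7))² = (-3 + 55*(5 - 1*7)²/486 + 55*(5 - 1*7)/1944)² = (-3 + 55*(5 - 7)²/486 + 55*(5 - 7)/1944)² = (-3 + (55/486)*(-2)² + (55/1944)*(-2))² = (-3 + (55/486)*4 - 55/972)² = (-3 + 110/243 - 55/972)² = (-2531/972)² = 6405961/944784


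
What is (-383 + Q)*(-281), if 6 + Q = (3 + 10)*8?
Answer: 80085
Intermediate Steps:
Q = 98 (Q = -6 + (3 + 10)*8 = -6 + 13*8 = -6 + 104 = 98)
(-383 + Q)*(-281) = (-383 + 98)*(-281) = -285*(-281) = 80085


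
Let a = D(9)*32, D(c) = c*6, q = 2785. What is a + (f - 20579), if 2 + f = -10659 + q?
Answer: -26727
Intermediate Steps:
f = -7876 (f = -2 + (-10659 + 2785) = -2 - 7874 = -7876)
D(c) = 6*c
a = 1728 (a = (6*9)*32 = 54*32 = 1728)
a + (f - 20579) = 1728 + (-7876 - 20579) = 1728 - 28455 = -26727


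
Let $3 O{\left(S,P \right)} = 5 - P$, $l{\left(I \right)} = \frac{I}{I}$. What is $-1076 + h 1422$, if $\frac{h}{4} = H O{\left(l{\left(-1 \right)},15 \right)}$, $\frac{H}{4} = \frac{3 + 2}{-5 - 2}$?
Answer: $\frac{371668}{7} \approx 53095.0$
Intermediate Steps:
$l{\left(I \right)} = 1$
$O{\left(S,P \right)} = \frac{5}{3} - \frac{P}{3}$ ($O{\left(S,P \right)} = \frac{5 - P}{3} = \frac{5}{3} - \frac{P}{3}$)
$H = - \frac{20}{7}$ ($H = 4 \frac{3 + 2}{-5 - 2} = 4 \frac{5}{-7} = 4 \cdot 5 \left(- \frac{1}{7}\right) = 4 \left(- \frac{5}{7}\right) = - \frac{20}{7} \approx -2.8571$)
$h = \frac{800}{21}$ ($h = 4 \left(- \frac{20 \left(\frac{5}{3} - 5\right)}{7}\right) = 4 \left(\left(- \frac{20}{7}\right) \left(- \frac{10}{3}\right)\right) = 4 \cdot \frac{200}{21} = \frac{800}{21} \approx 38.095$)
$-1076 + h 1422 = -1076 + \frac{800}{21} \cdot 1422 = -1076 + \frac{379200}{7} = \frac{371668}{7}$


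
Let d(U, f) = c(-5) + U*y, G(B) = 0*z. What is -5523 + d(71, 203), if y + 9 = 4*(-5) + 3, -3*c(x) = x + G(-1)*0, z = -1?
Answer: -22102/3 ≈ -7367.3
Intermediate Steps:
G(B) = 0 (G(B) = 0*(-1) = 0)
c(x) = -x/3 (c(x) = -(x + 0*0)/3 = -(x + 0)/3 = -x/3)
y = -26 (y = -9 + (4*(-5) + 3) = -9 + (-20 + 3) = -9 - 17 = -26)
d(U, f) = 5/3 - 26*U (d(U, f) = -1/3*(-5) + U*(-26) = 5/3 - 26*U)
-5523 + d(71, 203) = -5523 + (5/3 - 26*71) = -5523 + (5/3 - 1846) = -5523 - 5533/3 = -22102/3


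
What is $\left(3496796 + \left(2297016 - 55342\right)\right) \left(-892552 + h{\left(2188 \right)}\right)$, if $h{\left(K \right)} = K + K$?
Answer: $-5096771330720$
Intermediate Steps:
$h{\left(K \right)} = 2 K$
$\left(3496796 + \left(2297016 - 55342\right)\right) \left(-892552 + h{\left(2188 \right)}\right) = \left(3496796 + \left(2297016 - 55342\right)\right) \left(-892552 + 2 \cdot 2188\right) = \left(3496796 + \left(2297016 - 55342\right)\right) \left(-892552 + 4376\right) = \left(3496796 + 2241674\right) \left(-888176\right) = 5738470 \left(-888176\right) = -5096771330720$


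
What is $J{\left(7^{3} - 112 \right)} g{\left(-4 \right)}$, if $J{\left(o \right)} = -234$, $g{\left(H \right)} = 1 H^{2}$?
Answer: $-3744$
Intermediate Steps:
$g{\left(H \right)} = H^{2}$
$J{\left(7^{3} - 112 \right)} g{\left(-4 \right)} = - 234 \left(-4\right)^{2} = \left(-234\right) 16 = -3744$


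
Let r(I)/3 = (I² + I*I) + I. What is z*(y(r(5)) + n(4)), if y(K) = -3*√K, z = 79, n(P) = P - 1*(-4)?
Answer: 632 - 237*√165 ≈ -2412.3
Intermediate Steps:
n(P) = 4 + P (n(P) = P + 4 = 4 + P)
r(I) = 3*I + 6*I² (r(I) = 3*((I² + I*I) + I) = 3*((I² + I²) + I) = 3*(2*I² + I) = 3*(I + 2*I²) = 3*I + 6*I²)
z*(y(r(5)) + n(4)) = 79*(-3*√15*√(1 + 2*5) + (4 + 4)) = 79*(-3*√15*√(1 + 10) + 8) = 79*(-3*√165 + 8) = 79*(8 - 3*√165) = 632 - 237*√165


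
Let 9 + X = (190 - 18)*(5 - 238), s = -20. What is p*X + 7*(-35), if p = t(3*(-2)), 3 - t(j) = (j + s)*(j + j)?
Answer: 12386020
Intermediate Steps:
X = -40085 (X = -9 + (190 - 18)*(5 - 238) = -9 + 172*(-233) = -9 - 40076 = -40085)
t(j) = 3 - 2*j*(-20 + j) (t(j) = 3 - (j - 20)*(j + j) = 3 - (-20 + j)*2*j = 3 - 2*j*(-20 + j))
p = -309 (p = 3 - 2*(3*(-2))² + 40*(3*(-2)) = 3 - 2*(-6)² + 40*(-6) = 3 - 2*36 - 240 = 3 - 72 - 240 = -309)
p*X + 7*(-35) = -309*(-40085) + 7*(-35) = 12386265 - 245 = 12386020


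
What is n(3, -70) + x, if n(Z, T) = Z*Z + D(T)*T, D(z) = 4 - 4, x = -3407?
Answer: -3398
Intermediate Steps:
D(z) = 0
n(Z, T) = Z² (n(Z, T) = Z*Z + 0*T = Z² + 0 = Z²)
n(3, -70) + x = 3² - 3407 = 9 - 3407 = -3398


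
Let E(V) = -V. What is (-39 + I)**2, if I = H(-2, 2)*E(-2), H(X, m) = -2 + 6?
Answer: 961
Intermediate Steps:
H(X, m) = 4
I = 8 (I = 4*(-1*(-2)) = 4*2 = 8)
(-39 + I)**2 = (-39 + 8)**2 = (-31)**2 = 961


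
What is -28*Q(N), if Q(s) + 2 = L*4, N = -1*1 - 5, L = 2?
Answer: -168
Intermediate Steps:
N = -6 (N = -1 - 5 = -6)
Q(s) = 6 (Q(s) = -2 + 2*4 = -2 + 8 = 6)
-28*Q(N) = -28*6 = -168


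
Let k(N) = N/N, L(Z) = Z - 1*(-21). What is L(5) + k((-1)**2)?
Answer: 27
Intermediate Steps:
L(Z) = 21 + Z (L(Z) = Z + 21 = 21 + Z)
k(N) = 1
L(5) + k((-1)**2) = (21 + 5) + 1 = 26 + 1 = 27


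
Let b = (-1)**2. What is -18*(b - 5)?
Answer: 72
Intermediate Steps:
b = 1
-18*(b - 5) = -18*(1 - 5) = -18*(-4) = 72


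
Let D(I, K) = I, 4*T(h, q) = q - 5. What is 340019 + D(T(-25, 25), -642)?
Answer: 340024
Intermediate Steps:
T(h, q) = -5/4 + q/4 (T(h, q) = (q - 5)/4 = (-5 + q)/4 = -5/4 + q/4)
340019 + D(T(-25, 25), -642) = 340019 + (-5/4 + (¼)*25) = 340019 + (-5/4 + 25/4) = 340019 + 5 = 340024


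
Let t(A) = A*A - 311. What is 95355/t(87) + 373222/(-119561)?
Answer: 8691893879/867773738 ≈ 10.016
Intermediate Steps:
t(A) = -311 + A² (t(A) = A² - 311 = -311 + A²)
95355/t(87) + 373222/(-119561) = 95355/(-311 + 87²) + 373222/(-119561) = 95355/(-311 + 7569) + 373222*(-1/119561) = 95355/7258 - 373222/119561 = 8691893879/867773738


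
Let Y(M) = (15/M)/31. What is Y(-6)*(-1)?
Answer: 5/62 ≈ 0.080645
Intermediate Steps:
Y(M) = 15/(31*M) (Y(M) = (15/M)*(1/31) = 15/(31*M))
Y(-6)*(-1) = ((15/31)/(-6))*(-1) = ((15/31)*(-1/6))*(-1) = -5/62*(-1) = 5/62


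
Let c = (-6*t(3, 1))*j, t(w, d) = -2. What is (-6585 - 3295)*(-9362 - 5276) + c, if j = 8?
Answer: 144623536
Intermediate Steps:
c = 96 (c = -6*(-2)*8 = 12*8 = 96)
(-6585 - 3295)*(-9362 - 5276) + c = (-6585 - 3295)*(-9362 - 5276) + 96 = -9880*(-14638) + 96 = 144623440 + 96 = 144623536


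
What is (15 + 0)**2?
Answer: 225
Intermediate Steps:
(15 + 0)**2 = 15**2 = 225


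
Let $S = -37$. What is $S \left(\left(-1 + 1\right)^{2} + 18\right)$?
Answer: $-666$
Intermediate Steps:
$S \left(\left(-1 + 1\right)^{2} + 18\right) = - 37 \left(\left(-1 + 1\right)^{2} + 18\right) = - 37 \left(0^{2} + 18\right) = - 37 \left(0 + 18\right) = \left(-37\right) 18 = -666$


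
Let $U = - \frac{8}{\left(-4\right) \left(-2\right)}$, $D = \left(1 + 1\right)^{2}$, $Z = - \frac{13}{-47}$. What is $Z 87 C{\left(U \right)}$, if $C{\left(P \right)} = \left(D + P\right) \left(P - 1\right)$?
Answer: $- \frac{6786}{47} \approx -144.38$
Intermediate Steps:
$Z = \frac{13}{47}$ ($Z = \left(-13\right) \left(- \frac{1}{47}\right) = \frac{13}{47} \approx 0.2766$)
$D = 4$ ($D = 2^{2} = 4$)
$U = -1$ ($U = - \frac{8}{8} = \left(-8\right) \frac{1}{8} = -1$)
$C{\left(P \right)} = \left(-1 + P\right) \left(4 + P\right)$ ($C{\left(P \right)} = \left(4 + P\right) \left(P - 1\right) = \left(4 + P\right) \left(-1 + P\right) = \left(-1 + P\right) \left(4 + P\right)$)
$Z 87 C{\left(U \right)} = \frac{13}{47} \cdot 87 \left(-4 + \left(-1\right)^{2} + 3 \left(-1\right)\right) = \frac{1131 \left(-4 + 1 - 3\right)}{47} = \frac{1131}{47} \left(-6\right) = - \frac{6786}{47}$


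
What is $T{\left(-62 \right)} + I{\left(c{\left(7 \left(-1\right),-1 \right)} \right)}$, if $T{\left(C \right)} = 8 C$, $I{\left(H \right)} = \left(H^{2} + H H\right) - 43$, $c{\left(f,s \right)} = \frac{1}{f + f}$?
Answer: $- \frac{52821}{98} \approx -538.99$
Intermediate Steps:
$c{\left(f,s \right)} = \frac{1}{2 f}$
$I{\left(H \right)} = -43 + 2 H^{2}$ ($I{\left(H \right)} = \left(H^{2} + H^{2}\right) - 43 = 2 H^{2} - 43 = -43 + 2 H^{2}$)
$T{\left(-62 \right)} + I{\left(c{\left(7 \left(-1\right),-1 \right)} \right)} = 8 \left(-62\right) - \left(43 - 2 \left(\frac{1}{2 \cdot 7 \left(-1\right)}\right)^{2}\right) = -496 - \left(43 - 2 \left(\frac{1}{2 \left(-7\right)}\right)^{2}\right) = -496 - \left(43 - 2 \left(\frac{1}{2} \left(- \frac{1}{7}\right)\right)^{2}\right) = -496 - \left(43 - 2 \left(- \frac{1}{14}\right)^{2}\right) = -496 + \left(-43 + 2 \cdot \frac{1}{196}\right) = -496 + \left(-43 + \frac{1}{98}\right) = -496 - \frac{4213}{98} = - \frac{52821}{98}$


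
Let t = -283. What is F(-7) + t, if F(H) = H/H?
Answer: -282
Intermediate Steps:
F(H) = 1
F(-7) + t = 1 - 283 = -282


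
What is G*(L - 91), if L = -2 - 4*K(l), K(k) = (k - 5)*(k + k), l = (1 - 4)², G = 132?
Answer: -50292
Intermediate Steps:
l = 9 (l = (-3)² = 9)
K(k) = 2*k*(-5 + k) (K(k) = (-5 + k)*(2*k) = 2*k*(-5 + k))
L = -290 (L = -2 - 8*9*(-5 + 9) = -2 - 8*9*4 = -2 - 4*72 = -2 - 288 = -290)
G*(L - 91) = 132*(-290 - 91) = 132*(-381) = -50292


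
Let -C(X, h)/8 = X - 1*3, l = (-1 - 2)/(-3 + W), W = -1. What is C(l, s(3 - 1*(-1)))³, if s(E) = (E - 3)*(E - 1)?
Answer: 5832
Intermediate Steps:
s(E) = (-1 + E)*(-3 + E) (s(E) = (-3 + E)*(-1 + E) = (-1 + E)*(-3 + E))
l = ¾ (l = (-1 - 2)/(-3 - 1) = -3/(-4) = -3*(-¼) = ¾ ≈ 0.75000)
C(X, h) = 24 - 8*X (C(X, h) = -8*(X - 1*3) = -8*(X - 3) = -8*(-3 + X) = 24 - 8*X)
C(l, s(3 - 1*(-1)))³ = (24 - 8*¾)³ = (24 - 6)³ = 18³ = 5832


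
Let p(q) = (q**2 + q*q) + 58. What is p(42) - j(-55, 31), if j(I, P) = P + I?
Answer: 3610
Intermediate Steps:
j(I, P) = I + P
p(q) = 58 + 2*q**2 (p(q) = (q**2 + q**2) + 58 = 2*q**2 + 58 = 58 + 2*q**2)
p(42) - j(-55, 31) = (58 + 2*42**2) - (-55 + 31) = (58 + 2*1764) - 1*(-24) = (58 + 3528) + 24 = 3586 + 24 = 3610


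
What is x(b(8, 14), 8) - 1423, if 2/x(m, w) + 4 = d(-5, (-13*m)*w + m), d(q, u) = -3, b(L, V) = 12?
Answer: -9963/7 ≈ -1423.3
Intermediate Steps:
x(m, w) = -2/7 (x(m, w) = 2/(-4 - 3) = 2/(-7) = 2*(-⅐) = -2/7)
x(b(8, 14), 8) - 1423 = -2/7 - 1423 = -9963/7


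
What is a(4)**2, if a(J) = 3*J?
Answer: 144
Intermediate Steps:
a(4)**2 = (3*4)**2 = 12**2 = 144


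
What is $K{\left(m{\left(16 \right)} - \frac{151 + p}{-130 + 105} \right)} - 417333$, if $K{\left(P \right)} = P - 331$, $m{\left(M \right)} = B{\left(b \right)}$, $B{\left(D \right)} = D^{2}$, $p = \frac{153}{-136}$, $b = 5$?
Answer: $- \frac{83526601}{200} \approx -4.1763 \cdot 10^{5}$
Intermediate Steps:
$p = - \frac{9}{8}$ ($p = 153 \left(- \frac{1}{136}\right) = - \frac{9}{8} \approx -1.125$)
$m{\left(M \right)} = 25$ ($m{\left(M \right)} = 5^{2} = 25$)
$K{\left(P \right)} = -331 + P$
$K{\left(m{\left(16 \right)} - \frac{151 + p}{-130 + 105} \right)} - 417333 = \left(-331 + \left(25 - \frac{151 - \frac{9}{8}}{-130 + 105}\right)\right) - 417333 = \left(-331 + \left(25 - \frac{1199}{8 \left(-25\right)}\right)\right) - 417333 = \left(-331 + \left(25 - \frac{1199}{8} \left(- \frac{1}{25}\right)\right)\right) - 417333 = \left(-331 + \left(25 - - \frac{1199}{200}\right)\right) - 417333 = \left(-331 + \left(25 + \frac{1199}{200}\right)\right) - 417333 = \left(-331 + \frac{6199}{200}\right) - 417333 = - \frac{60001}{200} - 417333 = - \frac{83526601}{200}$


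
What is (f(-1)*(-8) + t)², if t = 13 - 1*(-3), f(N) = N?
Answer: 576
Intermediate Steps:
t = 16 (t = 13 + 3 = 16)
(f(-1)*(-8) + t)² = (-1*(-8) + 16)² = (8 + 16)² = 24² = 576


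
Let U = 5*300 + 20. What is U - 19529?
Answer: -18009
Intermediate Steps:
U = 1520 (U = 1500 + 20 = 1520)
U - 19529 = 1520 - 19529 = -18009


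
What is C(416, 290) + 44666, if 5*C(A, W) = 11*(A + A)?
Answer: 232482/5 ≈ 46496.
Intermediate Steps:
C(A, W) = 22*A/5 (C(A, W) = (11*(A + A))/5 = (11*(2*A))/5 = (22*A)/5 = 22*A/5)
C(416, 290) + 44666 = (22/5)*416 + 44666 = 9152/5 + 44666 = 232482/5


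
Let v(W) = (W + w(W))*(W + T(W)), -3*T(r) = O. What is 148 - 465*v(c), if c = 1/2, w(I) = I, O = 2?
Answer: 451/2 ≈ 225.50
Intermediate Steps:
T(r) = -⅔ (T(r) = -⅓*2 = -⅔)
c = ½ ≈ 0.50000
v(W) = 2*W*(-⅔ + W) (v(W) = (W + W)*(W - ⅔) = (2*W)*(-⅔ + W) = 2*W*(-⅔ + W))
148 - 465*v(c) = 148 - 310*(-2 + 3*(½))/2 = 148 - 310*(-2 + 3/2)/2 = 148 - 310*(-1)/(2*2) = 148 - 465*(-⅙) = 148 + 155/2 = 451/2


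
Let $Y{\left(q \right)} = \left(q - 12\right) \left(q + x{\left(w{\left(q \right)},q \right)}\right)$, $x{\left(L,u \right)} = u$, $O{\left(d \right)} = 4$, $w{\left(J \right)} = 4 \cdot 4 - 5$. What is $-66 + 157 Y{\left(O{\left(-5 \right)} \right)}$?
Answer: $-10114$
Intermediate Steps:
$w{\left(J \right)} = 11$ ($w{\left(J \right)} = 16 - 5 = 11$)
$Y{\left(q \right)} = 2 q \left(-12 + q\right)$ ($Y{\left(q \right)} = \left(q - 12\right) \left(q + q\right) = \left(-12 + q\right) 2 q = 2 q \left(-12 + q\right)$)
$-66 + 157 Y{\left(O{\left(-5 \right)} \right)} = -66 + 157 \cdot 2 \cdot 4 \left(-12 + 4\right) = -66 + 157 \cdot 2 \cdot 4 \left(-8\right) = -66 + 157 \left(-64\right) = -66 - 10048 = -10114$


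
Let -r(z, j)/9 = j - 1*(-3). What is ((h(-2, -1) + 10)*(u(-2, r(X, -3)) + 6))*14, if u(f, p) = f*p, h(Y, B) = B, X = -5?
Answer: 756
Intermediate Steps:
r(z, j) = -27 - 9*j (r(z, j) = -9*(j - 1*(-3)) = -9*(j + 3) = -9*(3 + j) = -27 - 9*j)
((h(-2, -1) + 10)*(u(-2, r(X, -3)) + 6))*14 = ((-1 + 10)*(-2*(-27 - 9*(-3)) + 6))*14 = (9*(-2*(-27 + 27) + 6))*14 = (9*(-2*0 + 6))*14 = (9*(0 + 6))*14 = (9*6)*14 = 54*14 = 756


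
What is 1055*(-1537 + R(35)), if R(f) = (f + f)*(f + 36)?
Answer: 3621815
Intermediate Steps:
R(f) = 2*f*(36 + f) (R(f) = (2*f)*(36 + f) = 2*f*(36 + f))
1055*(-1537 + R(35)) = 1055*(-1537 + 2*35*(36 + 35)) = 1055*(-1537 + 2*35*71) = 1055*(-1537 + 4970) = 1055*3433 = 3621815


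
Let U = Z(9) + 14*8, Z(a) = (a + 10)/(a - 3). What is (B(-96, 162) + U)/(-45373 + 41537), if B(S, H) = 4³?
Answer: -1075/23016 ≈ -0.046707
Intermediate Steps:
Z(a) = (10 + a)/(-3 + a)
U = 691/6 (U = (10 + 9)/(-3 + 9) + 14*8 = 19/6 + 112 = 691/6 ≈ 115.17)
B(S, H) = 64
(B(-96, 162) + U)/(-45373 + 41537) = (64 + 691/6)/(-45373 + 41537) = (1075/6)/(-3836) = (1075/6)*(-1/3836) = -1075/23016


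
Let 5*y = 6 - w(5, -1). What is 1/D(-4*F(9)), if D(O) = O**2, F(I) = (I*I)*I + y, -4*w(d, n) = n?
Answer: 25/213247609 ≈ 1.1723e-7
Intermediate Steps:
w(d, n) = -n/4
y = 23/20 (y = (6 - (-1)*(-1)/4)/5 = (6 - 1*1/4)/5 = (6 - 1/4)/5 = (1/5)*(23/4) = 23/20 ≈ 1.1500)
F(I) = 23/20 + I**3 (F(I) = (I*I)*I + 23/20 = I**2*I + 23/20 = I**3 + 23/20 = 23/20 + I**3)
1/D(-4*F(9)) = 1/((-4*(23/20 + 9**3))**2) = 1/((-4*(23/20 + 729))**2) = 1/((-4*14603/20)**2) = 1/((-14603/5)**2) = 1/(213247609/25) = 25/213247609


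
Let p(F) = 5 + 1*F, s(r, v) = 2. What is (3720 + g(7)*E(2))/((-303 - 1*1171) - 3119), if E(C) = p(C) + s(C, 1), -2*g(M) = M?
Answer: -2459/3062 ≈ -0.80307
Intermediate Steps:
p(F) = 5 + F
g(M) = -M/2
E(C) = 7 + C (E(C) = (5 + C) + 2 = 7 + C)
(3720 + g(7)*E(2))/((-303 - 1*1171) - 3119) = (3720 + (-½*7)*(7 + 2))/((-303 - 1*1171) - 3119) = (3720 - 7/2*9)/((-303 - 1171) - 3119) = (3720 - 63/2)/(-1474 - 3119) = (7377/2)/(-4593) = (7377/2)*(-1/4593) = -2459/3062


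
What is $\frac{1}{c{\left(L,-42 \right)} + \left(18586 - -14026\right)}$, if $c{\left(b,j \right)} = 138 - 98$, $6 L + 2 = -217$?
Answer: $\frac{1}{32652} \approx 3.0626 \cdot 10^{-5}$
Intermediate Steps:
$L = - \frac{73}{2}$ ($L = - \frac{1}{3} + \frac{1}{6} \left(-217\right) = - \frac{1}{3} - \frac{217}{6} = - \frac{73}{2} \approx -36.5$)
$c{\left(b,j \right)} = 40$
$\frac{1}{c{\left(L,-42 \right)} + \left(18586 - -14026\right)} = \frac{1}{40 + \left(18586 - -14026\right)} = \frac{1}{40 + \left(18586 + 14026\right)} = \frac{1}{40 + 32612} = \frac{1}{32652}$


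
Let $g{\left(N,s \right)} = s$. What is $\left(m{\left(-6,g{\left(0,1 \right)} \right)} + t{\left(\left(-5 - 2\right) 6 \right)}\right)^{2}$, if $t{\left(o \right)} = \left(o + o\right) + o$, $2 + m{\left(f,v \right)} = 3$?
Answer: $15625$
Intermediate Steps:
$m{\left(f,v \right)} = 1$ ($m{\left(f,v \right)} = -2 + 3 = 1$)
$t{\left(o \right)} = 3 o$ ($t{\left(o \right)} = 2 o + o = 3 o$)
$\left(m{\left(-6,g{\left(0,1 \right)} \right)} + t{\left(\left(-5 - 2\right) 6 \right)}\right)^{2} = \left(1 + 3 \left(-5 - 2\right) 6\right)^{2} = \left(1 + 3 \left(\left(-7\right) 6\right)\right)^{2} = \left(1 + 3 \left(-42\right)\right)^{2} = \left(1 - 126\right)^{2} = \left(-125\right)^{2} = 15625$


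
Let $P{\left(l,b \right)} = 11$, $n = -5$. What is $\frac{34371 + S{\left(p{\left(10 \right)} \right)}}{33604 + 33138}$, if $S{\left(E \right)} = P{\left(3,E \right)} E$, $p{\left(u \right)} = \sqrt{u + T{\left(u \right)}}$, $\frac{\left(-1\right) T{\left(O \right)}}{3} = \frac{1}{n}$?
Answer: $\frac{34371}{66742} + \frac{11 \sqrt{265}}{333710} \approx 0.51552$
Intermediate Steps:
$T{\left(O \right)} = \frac{3}{5}$ ($T{\left(O \right)} = - \frac{3}{-5} = \left(-3\right) \left(- \frac{1}{5}\right) = \frac{3}{5}$)
$p{\left(u \right)} = \sqrt{\frac{3}{5} + u}$ ($p{\left(u \right)} = \sqrt{u + \frac{3}{5}} = \sqrt{\frac{3}{5} + u}$)
$S{\left(E \right)} = 11 E$
$\frac{34371 + S{\left(p{\left(10 \right)} \right)}}{33604 + 33138} = \frac{34371 + 11 \frac{\sqrt{15 + 25 \cdot 10}}{5}}{33604 + 33138} = \frac{34371 + 11 \frac{\sqrt{15 + 250}}{5}}{66742} = \left(34371 + 11 \frac{\sqrt{265}}{5}\right) \frac{1}{66742} = \left(34371 + \frac{11 \sqrt{265}}{5}\right) \frac{1}{66742} = \frac{34371}{66742} + \frac{11 \sqrt{265}}{333710}$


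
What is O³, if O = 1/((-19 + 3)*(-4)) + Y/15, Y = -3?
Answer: -205379/32768000 ≈ -0.0062677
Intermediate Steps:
O = -59/320 (O = 1/((-19 + 3)*(-4)) - 3/15 = -¼/(-16) - 3*1/15 = -1/16*(-¼) - ⅕ = 1/64 - ⅕ = -59/320 ≈ -0.18438)
O³ = (-59/320)³ = -205379/32768000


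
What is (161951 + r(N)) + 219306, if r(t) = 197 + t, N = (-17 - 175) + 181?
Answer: 381443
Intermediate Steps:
N = -11 (N = -192 + 181 = -11)
(161951 + r(N)) + 219306 = (161951 + (197 - 11)) + 219306 = (161951 + 186) + 219306 = 162137 + 219306 = 381443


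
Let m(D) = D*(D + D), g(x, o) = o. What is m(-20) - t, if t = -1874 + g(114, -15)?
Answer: 2689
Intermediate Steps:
m(D) = 2*D² (m(D) = D*(2*D) = 2*D²)
t = -1889 (t = -1874 - 15 = -1889)
m(-20) - t = 2*(-20)² - 1*(-1889) = 2*400 + 1889 = 800 + 1889 = 2689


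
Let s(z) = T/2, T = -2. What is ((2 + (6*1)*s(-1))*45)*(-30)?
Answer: 5400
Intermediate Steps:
s(z) = -1 (s(z) = -2/2 = -2*½ = -1)
((2 + (6*1)*s(-1))*45)*(-30) = ((2 + (6*1)*(-1))*45)*(-30) = ((2 + 6*(-1))*45)*(-30) = ((2 - 6)*45)*(-30) = -4*45*(-30) = -180*(-30) = 5400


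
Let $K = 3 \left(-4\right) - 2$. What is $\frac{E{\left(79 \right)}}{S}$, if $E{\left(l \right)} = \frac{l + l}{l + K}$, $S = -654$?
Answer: $- \frac{79}{21255} \approx -0.0037168$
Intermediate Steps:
$K = -14$ ($K = -12 - 2 = -14$)
$E{\left(l \right)} = \frac{2 l}{-14 + l}$ ($E{\left(l \right)} = \frac{l + l}{l - 14} = \frac{2 l}{-14 + l}$)
$\frac{E{\left(79 \right)}}{S} = \frac{2 \cdot 79 \frac{1}{-14 + 79}}{-654} = 2 \cdot 79 \cdot \frac{1}{65} \left(- \frac{1}{654}\right) = \frac{158}{65} \left(- \frac{1}{654}\right) = - \frac{79}{21255}$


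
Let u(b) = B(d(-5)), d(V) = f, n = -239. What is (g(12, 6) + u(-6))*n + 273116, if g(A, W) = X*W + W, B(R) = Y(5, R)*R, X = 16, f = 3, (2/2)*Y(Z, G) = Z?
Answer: 245153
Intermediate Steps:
Y(Z, G) = Z
d(V) = 3
B(R) = 5*R
u(b) = 15 (u(b) = 5*3 = 15)
g(A, W) = 17*W (g(A, W) = 16*W + W = 17*W)
(g(12, 6) + u(-6))*n + 273116 = (17*6 + 15)*(-239) + 273116 = (102 + 15)*(-239) + 273116 = 117*(-239) + 273116 = -27963 + 273116 = 245153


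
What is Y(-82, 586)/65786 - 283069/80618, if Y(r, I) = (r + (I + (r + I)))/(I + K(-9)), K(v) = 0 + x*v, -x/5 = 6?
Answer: -142324386155/40534166074 ≈ -3.5112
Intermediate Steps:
x = -30 (x = -5*6 = -30)
K(v) = -30*v (K(v) = 0 - 30*v = -30*v)
Y(r, I) = (2*I + 2*r)/(270 + I) (Y(r, I) = (r + (I + (r + I)))/(I - 30*(-9)) = (r + (I + (I + r)))/(I + 270) = (r + (r + 2*I))/(270 + I) = (2*I + 2*r)/(270 + I))
Y(-82, 586)/65786 - 283069/80618 = (2*(586 - 82)/(270 + 586))/65786 - 283069/80618 = (2*504/856)*(1/65786) - 283069*1/80618 = (2*(1/856)*504)*(1/65786) - 283069/80618 = (126/107)*(1/65786) - 283069/80618 = 9/502793 - 283069/80618 = -142324386155/40534166074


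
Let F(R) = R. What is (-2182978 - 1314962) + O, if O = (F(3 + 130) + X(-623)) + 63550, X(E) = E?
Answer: -3434880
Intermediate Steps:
O = 63060 (O = ((3 + 130) - 623) + 63550 = (133 - 623) + 63550 = -490 + 63550 = 63060)
(-2182978 - 1314962) + O = (-2182978 - 1314962) + 63060 = -3497940 + 63060 = -3434880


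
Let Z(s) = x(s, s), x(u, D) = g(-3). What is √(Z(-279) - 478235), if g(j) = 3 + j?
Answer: I*√478235 ≈ 691.54*I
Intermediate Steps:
x(u, D) = 0 (x(u, D) = 3 - 3 = 0)
Z(s) = 0
√(Z(-279) - 478235) = √(0 - 478235) = √(-478235) = I*√478235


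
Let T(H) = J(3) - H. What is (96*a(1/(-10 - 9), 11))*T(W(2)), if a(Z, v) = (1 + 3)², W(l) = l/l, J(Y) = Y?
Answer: 3072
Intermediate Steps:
W(l) = 1
a(Z, v) = 16 (a(Z, v) = 4² = 16)
T(H) = 3 - H
(96*a(1/(-10 - 9), 11))*T(W(2)) = (96*16)*(3 - 1*1) = 1536*(3 - 1) = 1536*2 = 3072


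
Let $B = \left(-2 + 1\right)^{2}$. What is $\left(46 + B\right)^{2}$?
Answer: $2209$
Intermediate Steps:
$B = 1$ ($B = \left(-1\right)^{2} = 1$)
$\left(46 + B\right)^{2} = \left(46 + 1\right)^{2} = 47^{2} = 2209$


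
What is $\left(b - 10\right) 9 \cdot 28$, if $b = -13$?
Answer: $-5796$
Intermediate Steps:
$\left(b - 10\right) 9 \cdot 28 = \left(-13 - 10\right) 9 \cdot 28 = \left(-23\right) 9 \cdot 28 = \left(-207\right) 28 = -5796$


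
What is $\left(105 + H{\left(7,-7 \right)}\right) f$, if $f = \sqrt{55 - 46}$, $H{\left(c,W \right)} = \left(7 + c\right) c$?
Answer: $609$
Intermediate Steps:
$H{\left(c,W \right)} = c \left(7 + c\right)$
$f = 3$ ($f = \sqrt{9} = 3$)
$\left(105 + H{\left(7,-7 \right)}\right) f = \left(105 + 7 \left(7 + 7\right)\right) 3 = \left(105 + 7 \cdot 14\right) 3 = \left(105 + 98\right) 3 = 203 \cdot 3 = 609$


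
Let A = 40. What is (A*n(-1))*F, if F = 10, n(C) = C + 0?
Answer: -400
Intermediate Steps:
n(C) = C
(A*n(-1))*F = (40*(-1))*10 = -40*10 = -400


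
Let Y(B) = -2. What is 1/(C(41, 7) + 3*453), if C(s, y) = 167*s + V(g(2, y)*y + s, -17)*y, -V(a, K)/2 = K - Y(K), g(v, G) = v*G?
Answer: 1/8416 ≈ 0.00011882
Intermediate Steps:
g(v, G) = G*v
V(a, K) = -4 - 2*K (V(a, K) = -2*(K - 1*(-2)) = -2*(K + 2) = -2*(2 + K) = -4 - 2*K)
C(s, y) = 30*y + 167*s (C(s, y) = 167*s + (-4 - 2*(-17))*y = 167*s + (-4 + 34)*y = 167*s + 30*y = 30*y + 167*s)
1/(C(41, 7) + 3*453) = 1/((30*7 + 167*41) + 3*453) = 1/((210 + 6847) + 1359) = 1/(7057 + 1359) = 1/8416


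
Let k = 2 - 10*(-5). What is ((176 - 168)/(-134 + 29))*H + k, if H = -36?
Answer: 1916/35 ≈ 54.743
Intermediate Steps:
k = 52 (k = 2 + 50 = 52)
((176 - 168)/(-134 + 29))*H + k = ((176 - 168)/(-134 + 29))*(-36) + 52 = (8/(-105))*(-36) + 52 = (8*(-1/105))*(-36) + 52 = -8/105*(-36) + 52 = 96/35 + 52 = 1916/35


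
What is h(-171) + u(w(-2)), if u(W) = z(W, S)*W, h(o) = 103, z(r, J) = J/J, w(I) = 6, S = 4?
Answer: 109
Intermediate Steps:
z(r, J) = 1
u(W) = W (u(W) = 1*W = W)
h(-171) + u(w(-2)) = 103 + 6 = 109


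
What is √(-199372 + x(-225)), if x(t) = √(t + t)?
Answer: √(-199372 + 15*I*√2) ≈ 0.024 + 446.51*I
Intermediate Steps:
x(t) = √2*√t (x(t) = √(2*t) = √2*√t)
√(-199372 + x(-225)) = √(-199372 + √2*√(-225)) = √(-199372 + √2*(15*I)) = √(-199372 + 15*I*√2)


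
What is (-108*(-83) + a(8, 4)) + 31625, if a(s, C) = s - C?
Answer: 40593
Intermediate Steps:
(-108*(-83) + a(8, 4)) + 31625 = (-108*(-83) + (8 - 1*4)) + 31625 = (8964 + (8 - 4)) + 31625 = (8964 + 4) + 31625 = 8968 + 31625 = 40593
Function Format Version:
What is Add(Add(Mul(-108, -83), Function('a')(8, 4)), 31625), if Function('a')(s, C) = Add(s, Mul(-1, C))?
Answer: 40593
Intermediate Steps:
Add(Add(Mul(-108, -83), Function('a')(8, 4)), 31625) = Add(Add(Mul(-108, -83), Add(8, Mul(-1, 4))), 31625) = Add(Add(8964, Add(8, -4)), 31625) = Add(Add(8964, 4), 31625) = Add(8968, 31625) = 40593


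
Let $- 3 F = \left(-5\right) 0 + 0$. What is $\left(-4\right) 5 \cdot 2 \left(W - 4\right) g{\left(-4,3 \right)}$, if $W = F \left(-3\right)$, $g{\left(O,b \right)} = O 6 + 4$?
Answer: $-3200$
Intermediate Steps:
$g{\left(O,b \right)} = 4 + 6 O$ ($g{\left(O,b \right)} = 6 O + 4 = 4 + 6 O$)
$F = 0$ ($F = - \frac{\left(-5\right) 0 + 0}{3} = - \frac{0 + 0}{3} = \left(- \frac{1}{3}\right) 0 = 0$)
$W = 0$ ($W = 0 \left(-3\right) = 0$)
$\left(-4\right) 5 \cdot 2 \left(W - 4\right) g{\left(-4,3 \right)} = \left(-4\right) 5 \cdot 2 \left(0 - 4\right) \left(4 + 6 \left(-4\right)\right) = \left(-20\right) 2 \left(-4\right) \left(4 - 24\right) = \left(-40\right) \left(-4\right) \left(-20\right) = 160 \left(-20\right) = -3200$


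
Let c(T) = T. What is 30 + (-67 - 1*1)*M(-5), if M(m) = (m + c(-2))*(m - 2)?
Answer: -3302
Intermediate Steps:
M(m) = (-2 + m)² (M(m) = (m - 2)*(m - 2) = (-2 + m)*(-2 + m) = (-2 + m)²)
30 + (-67 - 1*1)*M(-5) = 30 + (-67 - 1*1)*(4 + (-5)² - 4*(-5)) = 30 + (-67 - 1)*(4 + 25 + 20) = 30 - 68*49 = 30 - 3332 = -3302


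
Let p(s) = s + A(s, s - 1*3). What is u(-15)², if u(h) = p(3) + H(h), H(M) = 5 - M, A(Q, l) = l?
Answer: 529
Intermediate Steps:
p(s) = -3 + 2*s (p(s) = s + (s - 1*3) = s + (s - 3) = s + (-3 + s) = -3 + 2*s)
u(h) = 8 - h (u(h) = (-3 + 2*3) + (5 - h) = (-3 + 6) + (5 - h) = 3 + (5 - h) = 8 - h)
u(-15)² = (8 - 1*(-15))² = (8 + 15)² = 23² = 529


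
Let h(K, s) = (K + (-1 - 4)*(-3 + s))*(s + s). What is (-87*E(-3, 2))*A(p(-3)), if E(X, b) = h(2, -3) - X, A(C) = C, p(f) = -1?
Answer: -16443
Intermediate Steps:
h(K, s) = 2*s*(15 + K - 5*s) (h(K, s) = (K - 5*(-3 + s))*(2*s) = (K + (15 - 5*s))*(2*s) = (15 + K - 5*s)*(2*s) = 2*s*(15 + K - 5*s))
E(X, b) = -192 - X (E(X, b) = 2*(-3)*(15 + 2 - 5*(-3)) - X = 2*(-3)*(15 + 2 + 15) - X = 2*(-3)*32 - X = -192 - X)
(-87*E(-3, 2))*A(p(-3)) = -87*(-192 - 1*(-3))*(-1) = -87*(-192 + 3)*(-1) = -87*(-189)*(-1) = 16443*(-1) = -16443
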